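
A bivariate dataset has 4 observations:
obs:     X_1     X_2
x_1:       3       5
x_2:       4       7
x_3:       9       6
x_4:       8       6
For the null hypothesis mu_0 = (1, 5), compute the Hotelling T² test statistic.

Step 1 — sample mean vector:
  mean(X_1) = (3 + 4 + 9 + 8) / 4 = 24/4 = 6
  mean(X_2) = (5 + 7 + 6 + 6) / 4 = 24/4 = 6
  x̄ = (6, 6),  deviation x̄ - mu_0 = (6, 6) - (1, 5) = (5, 1).

Step 2 — sample covariance matrix, S[i,j] = (1/(n-1)) · Σ_k (x_{k,i} - mean_i) · (x_{k,j} - mean_j), divisor n-1 = 3:
  S[X_1,X_1] = ((-3)·(-3) + (-2)·(-2) + (3)·(3) + (2)·(2)) / 3 = 26/3 = 8.6667
  S[X_1,X_2] = ((-3)·(-1) + (-2)·(1) + (3)·(0) + (2)·(0)) / 3 = 1/3 = 0.3333
  S[X_2,X_2] = ((-1)·(-1) + (1)·(1) + (0)·(0) + (0)·(0)) / 3 = 2/3 = 0.6667
  S = [[8.6667, 0.3333],
 [0.3333, 0.6667]].

Step 3 — invert S. det(S) = 8.6667·0.6667 - (0.3333)² = 5.6667.
  S^{-1} = (1/det) · [[d, -b], [-b, a]] = [[0.1176, -0.0588],
 [-0.0588, 1.5294]].

Step 4 — quadratic form (x̄ - mu_0)^T · S^{-1} · (x̄ - mu_0):
  S^{-1} · (x̄ - mu_0) = (0.5294, 1.2353),
  (x̄ - mu_0)^T · [...] = (5)·(0.5294) + (1)·(1.2353) = 3.8824.

Step 5 — scale by n: T² = 4 · 3.8824 = 15.5294.

T² ≈ 15.5294


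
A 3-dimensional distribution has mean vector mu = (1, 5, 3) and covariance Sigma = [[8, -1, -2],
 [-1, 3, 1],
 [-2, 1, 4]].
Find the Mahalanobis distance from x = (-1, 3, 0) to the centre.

Step 1 — centre the observation: (x - mu) = (-2, -2, -3).

Step 2 — invert Sigma (cofactor / det for 3×3, or solve directly):
  Sigma^{-1} = [[0.1447, 0.0263, 0.0658],
 [0.0263, 0.3684, -0.0789],
 [0.0658, -0.0789, 0.3026]].

Step 3 — form the quadratic (x - mu)^T · Sigma^{-1} · (x - mu):
  Sigma^{-1} · (x - mu) = (-0.5395, -0.5526, -0.8816).
  (x - mu)^T · [Sigma^{-1} · (x - mu)] = (-2)·(-0.5395) + (-2)·(-0.5526) + (-3)·(-0.8816) = 4.8289.

Step 4 — take square root: d = √(4.8289) ≈ 2.1975.

d(x, mu) = √(4.8289) ≈ 2.1975


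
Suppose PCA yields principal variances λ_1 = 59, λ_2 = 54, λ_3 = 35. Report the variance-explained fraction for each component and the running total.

Step 1 — total variance = trace(Sigma) = Σ λ_i = 59 + 54 + 35 = 148.

Step 2 — fraction explained by component i = λ_i / Σ λ:
  PC1: 59/148 = 0.3986
  PC2: 54/148 = 0.3649
  PC3: 35/148 = 0.2365

Step 3 — cumulative fraction after k components = (λ_1 + ... + λ_k) / Σ λ:
  k = 1: 59/148 = 0.3986
  k = 2: (59 + 54)/148 = 113/148 = 0.7635
  k = 3: (59 + 54 + 35)/148 = 148/148 = 1

Summary (fraction, with percent):

explained: PC1 0.3986 (39.86%), PC2 0.3649 (36.49%), PC3 0.2365 (23.65%);  cumulative: 0.3986, 0.7635, 1


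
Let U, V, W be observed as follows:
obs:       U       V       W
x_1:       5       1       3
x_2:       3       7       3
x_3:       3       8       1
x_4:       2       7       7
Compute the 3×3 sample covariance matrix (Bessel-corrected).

Step 1 — column means:
  mean(U) = (5 + 3 + 3 + 2) / 4 = 13/4 = 3.25
  mean(V) = (1 + 7 + 8 + 7) / 4 = 23/4 = 5.75
  mean(W) = (3 + 3 + 1 + 7) / 4 = 14/4 = 3.5

Step 2 — sample covariance S[i,j] = (1/(n-1)) · Σ_k (x_{k,i} - mean_i) · (x_{k,j} - mean_j), with n-1 = 3.
  S[U,U] = ((1.75)·(1.75) + (-0.25)·(-0.25) + (-0.25)·(-0.25) + (-1.25)·(-1.25)) / 3 = 4.75/3 = 1.5833
  S[U,V] = ((1.75)·(-4.75) + (-0.25)·(1.25) + (-0.25)·(2.25) + (-1.25)·(1.25)) / 3 = -10.75/3 = -3.5833
  S[U,W] = ((1.75)·(-0.5) + (-0.25)·(-0.5) + (-0.25)·(-2.5) + (-1.25)·(3.5)) / 3 = -4.5/3 = -1.5
  S[V,V] = ((-4.75)·(-4.75) + (1.25)·(1.25) + (2.25)·(2.25) + (1.25)·(1.25)) / 3 = 30.75/3 = 10.25
  S[V,W] = ((-4.75)·(-0.5) + (1.25)·(-0.5) + (2.25)·(-2.5) + (1.25)·(3.5)) / 3 = 0.5/3 = 0.1667
  S[W,W] = ((-0.5)·(-0.5) + (-0.5)·(-0.5) + (-2.5)·(-2.5) + (3.5)·(3.5)) / 3 = 19/3 = 6.3333

S is symmetric (S[j,i] = S[i,j]). Assembling:

S = [[1.5833, -3.5833, -1.5],
 [-3.5833, 10.25, 0.1667],
 [-1.5, 0.1667, 6.3333]]


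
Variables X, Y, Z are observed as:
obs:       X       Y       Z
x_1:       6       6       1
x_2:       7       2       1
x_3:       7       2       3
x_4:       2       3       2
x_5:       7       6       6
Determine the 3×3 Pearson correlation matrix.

Step 1 — column means:
  mean(X) = (6 + 7 + 7 + 2 + 7) / 5 = 29/5 = 5.8
  mean(Y) = (6 + 2 + 2 + 3 + 6) / 5 = 19/5 = 3.8
  mean(Z) = (1 + 1 + 3 + 2 + 6) / 5 = 13/5 = 2.6

Step 2 — sample variances and covariances s[i,j] = (1/(n-1)) · Σ_k (x_{k,i} - mean_i) · (x_{k,j} - mean_j), with n-1 = 4:
  s[X,X] = ((0.2)·(0.2) + (1.2)·(1.2) + (1.2)·(1.2) + (-3.8)·(-3.8) + (1.2)·(1.2)) / 4 = 18.8/4 = 4.7
  s[X,Y] = ((0.2)·(2.2) + (1.2)·(-1.8) + (1.2)·(-1.8) + (-3.8)·(-0.8) + (1.2)·(2.2)) / 4 = 1.8/4 = 0.45
  s[X,Z] = ((0.2)·(-1.6) + (1.2)·(-1.6) + (1.2)·(0.4) + (-3.8)·(-0.6) + (1.2)·(3.4)) / 4 = 4.6/4 = 1.15
  s[Y,Y] = ((2.2)·(2.2) + (-1.8)·(-1.8) + (-1.8)·(-1.8) + (-0.8)·(-0.8) + (2.2)·(2.2)) / 4 = 16.8/4 = 4.2
  s[Y,Z] = ((2.2)·(-1.6) + (-1.8)·(-1.6) + (-1.8)·(0.4) + (-0.8)·(-0.6) + (2.2)·(3.4)) / 4 = 6.6/4 = 1.65
  s[Z,Z] = ((-1.6)·(-1.6) + (-1.6)·(-1.6) + (0.4)·(0.4) + (-0.6)·(-0.6) + (3.4)·(3.4)) / 4 = 17.2/4 = 4.3
  Sample standard deviations s_i = √(s[i,i]):
  s(X) = √(4.7) = 2.1679
  s(Y) = √(4.2) = 2.0494
  s(Z) = √(4.3) = 2.0736

Step 3 — r_{ij} = s_{ij} / (s_i · s_j):
  r[X,X] = 1 (diagonal).
  r[X,Y] = 0.45 / (2.1679 · 2.0494) = 0.45 / 4.443 = 0.1013
  r[X,Z] = 1.15 / (2.1679 · 2.0736) = 1.15 / 4.4956 = 0.2558
  r[Y,Y] = 1 (diagonal).
  r[Y,Z] = 1.65 / (2.0494 · 2.0736) = 1.65 / 4.2497 = 0.3883
  r[Z,Z] = 1 (diagonal).

R is symmetric with unit diagonal. Assembling:

R = [[1, 0.1013, 0.2558],
 [0.1013, 1, 0.3883],
 [0.2558, 0.3883, 1]]


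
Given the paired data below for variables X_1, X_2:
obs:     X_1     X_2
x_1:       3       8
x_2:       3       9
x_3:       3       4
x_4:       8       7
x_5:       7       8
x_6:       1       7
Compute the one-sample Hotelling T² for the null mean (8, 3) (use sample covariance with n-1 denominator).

Step 1 — sample mean vector:
  mean(X_1) = (3 + 3 + 3 + 8 + 7 + 1) / 6 = 25/6 = 4.1667
  mean(X_2) = (8 + 9 + 4 + 7 + 8 + 7) / 6 = 43/6 = 7.1667
  x̄ = (4.1667, 7.1667),  deviation x̄ - mu_0 = (4.1667, 7.1667) - (8, 3) = (-3.8333, 4.1667).

Step 2 — sample covariance matrix, S[i,j] = (1/(n-1)) · Σ_k (x_{k,i} - mean_i) · (x_{k,j} - mean_j), divisor n-1 = 5:
  S[X_1,X_1] = ((-1.1667)·(-1.1667) + (-1.1667)·(-1.1667) + (-1.1667)·(-1.1667) + (3.8333)·(3.8333) + (2.8333)·(2.8333) + (-3.1667)·(-3.1667)) / 5 = 36.8333/5 = 7.3667
  S[X_1,X_2] = ((-1.1667)·(0.8333) + (-1.1667)·(1.8333) + (-1.1667)·(-3.1667) + (3.8333)·(-0.1667) + (2.8333)·(0.8333) + (-3.1667)·(-0.1667)) / 5 = 2.8333/5 = 0.5667
  S[X_2,X_2] = ((0.8333)·(0.8333) + (1.8333)·(1.8333) + (-3.1667)·(-3.1667) + (-0.1667)·(-0.1667) + (0.8333)·(0.8333) + (-0.1667)·(-0.1667)) / 5 = 14.8333/5 = 2.9667
  S = [[7.3667, 0.5667],
 [0.5667, 2.9667]].

Step 3 — invert S. det(S) = 7.3667·2.9667 - (0.5667)² = 21.5333.
  S^{-1} = (1/det) · [[d, -b], [-b, a]] = [[0.1378, -0.0263],
 [-0.0263, 0.3421]].

Step 4 — quadratic form (x̄ - mu_0)^T · S^{-1} · (x̄ - mu_0):
  S^{-1} · (x̄ - mu_0) = (-0.6378, 1.5263),
  (x̄ - mu_0)^T · [...] = (-3.8333)·(-0.6378) + (4.1667)·(1.5263) = 8.8044.

Step 5 — scale by n: T² = 6 · 8.8044 = 52.8266.

T² ≈ 52.8266


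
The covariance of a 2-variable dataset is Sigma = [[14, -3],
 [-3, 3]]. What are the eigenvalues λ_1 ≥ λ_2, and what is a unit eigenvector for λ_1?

Step 1 — characteristic polynomial of 2×2 Sigma:
  det(Sigma - λI) = λ² - trace · λ + det = 0.
  trace = 14 + 3 = 17, det = 14·3 - (-3)² = 33.
Step 2 — discriminant:
  Δ = trace² - 4·det = 289 - 132 = 157.
Step 3 — eigenvalues:
  λ = (trace ± √Δ)/2 = (17 ± 12.53)/2,
  λ_1 = 14.765,  λ_2 = 2.235.

Step 4 — unit eigenvector for λ_1: solve (Sigma - λ_1 I)v = 0. First row:
  (14 - 14.765)·v_x + (-3)·v_y = 0, i.e. (-0.765)·v_x + (-3)·v_y = 0,
  so v ∝ (b, λ_1 - a) = (-3, 0.765); multiply by -1 so the first entry is positive: u = (3, -0.765).
  ||u|| = √((3)² + (-0.765)²) = √(9.5852) ≈ 3.096,
  v_1 = u/||u|| ≈ (0.969, -0.2471) (||v_1|| = 1).

λ_1 = 14.765,  λ_2 = 2.235;  v_1 ≈ (0.969, -0.2471)


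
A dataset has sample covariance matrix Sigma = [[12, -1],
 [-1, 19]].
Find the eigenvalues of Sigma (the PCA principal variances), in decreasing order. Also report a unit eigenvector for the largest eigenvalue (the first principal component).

Step 1 — characteristic polynomial of 2×2 Sigma:
  det(Sigma - λI) = λ² - trace · λ + det = 0.
  trace = 12 + 19 = 31, det = 12·19 - (-1)² = 227.
Step 2 — discriminant:
  Δ = trace² - 4·det = 961 - 908 = 53.
Step 3 — eigenvalues:
  λ = (trace ± √Δ)/2 = (31 ± 7.2801)/2,
  λ_1 = 19.1401,  λ_2 = 11.8599.

Step 4 — unit eigenvector for λ_1: solve (Sigma - λ_1 I)v = 0. First row:
  (12 - 19.1401)·v_x + (-1)·v_y = 0, i.e. (-7.1401)·v_x + (-1)·v_y = 0,
  so v ∝ (b, λ_1 - a) = (-1, 7.1401); multiply by -1 so the first entry is positive: u = (1, -7.1401).
  ||u|| = √((1)² + (-7.1401)²) = √(51.9804) ≈ 7.2097,
  v_1 = u/||u|| ≈ (0.1387, -0.9903) (||v_1|| = 1).

λ_1 = 19.1401,  λ_2 = 11.8599;  v_1 ≈ (0.1387, -0.9903)


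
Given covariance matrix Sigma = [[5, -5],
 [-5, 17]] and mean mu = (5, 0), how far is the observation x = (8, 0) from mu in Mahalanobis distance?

Step 1 — centre the observation: (x - mu) = (3, 0).

Step 2 — invert Sigma. det(Sigma) = 5·17 - (-5)² = 60.
  Sigma^{-1} = (1/det) · [[d, -b], [-b, a]] = [[0.2833, 0.0833],
 [0.0833, 0.0833]].

Step 3 — form the quadratic (x - mu)^T · Sigma^{-1} · (x - mu):
  Sigma^{-1} · (x - mu) = (0.85, 0.25).
  (x - mu)^T · [Sigma^{-1} · (x - mu)] = (3)·(0.85) + (0)·(0.25) = 2.55.

Step 4 — take square root: d = √(2.55) ≈ 1.5969.

d(x, mu) = √(2.55) ≈ 1.5969


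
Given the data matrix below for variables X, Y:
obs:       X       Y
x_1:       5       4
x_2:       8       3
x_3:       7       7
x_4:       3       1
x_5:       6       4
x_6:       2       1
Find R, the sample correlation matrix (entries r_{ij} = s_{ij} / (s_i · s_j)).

Step 1 — column means:
  mean(X) = (5 + 8 + 7 + 3 + 6 + 2) / 6 = 31/6 = 5.1667
  mean(Y) = (4 + 3 + 7 + 1 + 4 + 1) / 6 = 20/6 = 3.3333

Step 2 — sample variances and covariances s[i,j] = (1/(n-1)) · Σ_k (x_{k,i} - mean_i) · (x_{k,j} - mean_j), with n-1 = 5:
  s[X,X] = ((-0.1667)·(-0.1667) + (2.8333)·(2.8333) + (1.8333)·(1.8333) + (-2.1667)·(-2.1667) + (0.8333)·(0.8333) + (-3.1667)·(-3.1667)) / 5 = 26.8333/5 = 5.3667
  s[X,Y] = ((-0.1667)·(0.6667) + (2.8333)·(-0.3333) + (1.8333)·(3.6667) + (-2.1667)·(-2.3333) + (0.8333)·(0.6667) + (-3.1667)·(-2.3333)) / 5 = 18.6667/5 = 3.7333
  s[Y,Y] = ((0.6667)·(0.6667) + (-0.3333)·(-0.3333) + (3.6667)·(3.6667) + (-2.3333)·(-2.3333) + (0.6667)·(0.6667) + (-2.3333)·(-2.3333)) / 5 = 25.3333/5 = 5.0667
  Sample standard deviations s_i = √(s[i,i]):
  s(X) = √(5.3667) = 2.3166
  s(Y) = √(5.0667) = 2.2509

Step 3 — r_{ij} = s_{ij} / (s_i · s_j):
  r[X,X] = 1 (diagonal).
  r[X,Y] = 3.7333 / (2.3166 · 2.2509) = 3.7333 / 5.2145 = 0.716
  r[Y,Y] = 1 (diagonal).

R is symmetric with unit diagonal. Assembling:

R = [[1, 0.716],
 [0.716, 1]]


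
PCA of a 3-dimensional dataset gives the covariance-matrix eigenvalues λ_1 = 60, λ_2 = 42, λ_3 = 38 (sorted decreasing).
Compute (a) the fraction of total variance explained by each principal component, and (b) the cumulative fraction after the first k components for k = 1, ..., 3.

Step 1 — total variance = trace(Sigma) = Σ λ_i = 60 + 42 + 38 = 140.

Step 2 — fraction explained by component i = λ_i / Σ λ:
  PC1: 60/140 = 0.4286
  PC2: 42/140 = 0.3
  PC3: 38/140 = 0.2714

Step 3 — cumulative fraction after k components = (λ_1 + ... + λ_k) / Σ λ:
  k = 1: 60/140 = 0.4286
  k = 2: (60 + 42)/140 = 102/140 = 0.7286
  k = 3: (60 + 42 + 38)/140 = 140/140 = 1

Summary (fraction, with percent):

explained: PC1 0.4286 (42.86%), PC2 0.3 (30%), PC3 0.2714 (27.14%);  cumulative: 0.4286, 0.7286, 1


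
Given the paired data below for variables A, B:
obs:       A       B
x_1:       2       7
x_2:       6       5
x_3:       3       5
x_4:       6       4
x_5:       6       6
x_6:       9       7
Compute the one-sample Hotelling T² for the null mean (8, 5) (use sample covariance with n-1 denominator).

Step 1 — sample mean vector:
  mean(A) = (2 + 6 + 3 + 6 + 6 + 9) / 6 = 32/6 = 5.3333
  mean(B) = (7 + 5 + 5 + 4 + 6 + 7) / 6 = 34/6 = 5.6667
  x̄ = (5.3333, 5.6667),  deviation x̄ - mu_0 = (5.3333, 5.6667) - (8, 5) = (-2.6667, 0.6667).

Step 2 — sample covariance matrix, S[i,j] = (1/(n-1)) · Σ_k (x_{k,i} - mean_i) · (x_{k,j} - mean_j), divisor n-1 = 5:
  S[A,A] = ((-3.3333)·(-3.3333) + (0.6667)·(0.6667) + (-2.3333)·(-2.3333) + (0.6667)·(0.6667) + (0.6667)·(0.6667) + (3.6667)·(3.6667)) / 5 = 31.3333/5 = 6.2667
  S[A,B] = ((-3.3333)·(1.3333) + (0.6667)·(-0.6667) + (-2.3333)·(-0.6667) + (0.6667)·(-1.6667) + (0.6667)·(0.3333) + (3.6667)·(1.3333)) / 5 = 0.6667/5 = 0.1333
  S[B,B] = ((1.3333)·(1.3333) + (-0.6667)·(-0.6667) + (-0.6667)·(-0.6667) + (-1.6667)·(-1.6667) + (0.3333)·(0.3333) + (1.3333)·(1.3333)) / 5 = 7.3333/5 = 1.4667
  S = [[6.2667, 0.1333],
 [0.1333, 1.4667]].

Step 3 — invert S. det(S) = 6.2667·1.4667 - (0.1333)² = 9.1733.
  S^{-1} = (1/det) · [[d, -b], [-b, a]] = [[0.1599, -0.0145],
 [-0.0145, 0.6831]].

Step 4 — quadratic form (x̄ - mu_0)^T · S^{-1} · (x̄ - mu_0):
  S^{-1} · (x̄ - mu_0) = (-0.436, 0.4942),
  (x̄ - mu_0)^T · [...] = (-2.6667)·(-0.436) + (0.6667)·(0.4942) = 1.4922.

Step 5 — scale by n: T² = 6 · 1.4922 = 8.9535.

T² ≈ 8.9535


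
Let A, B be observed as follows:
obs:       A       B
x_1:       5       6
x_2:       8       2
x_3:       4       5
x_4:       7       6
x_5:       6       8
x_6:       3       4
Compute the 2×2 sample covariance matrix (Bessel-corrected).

Step 1 — column means:
  mean(A) = (5 + 8 + 4 + 7 + 6 + 3) / 6 = 33/6 = 5.5
  mean(B) = (6 + 2 + 5 + 6 + 8 + 4) / 6 = 31/6 = 5.1667

Step 2 — sample covariance S[i,j] = (1/(n-1)) · Σ_k (x_{k,i} - mean_i) · (x_{k,j} - mean_j), with n-1 = 5.
  S[A,A] = ((-0.5)·(-0.5) + (2.5)·(2.5) + (-1.5)·(-1.5) + (1.5)·(1.5) + (0.5)·(0.5) + (-2.5)·(-2.5)) / 5 = 17.5/5 = 3.5
  S[A,B] = ((-0.5)·(0.8333) + (2.5)·(-3.1667) + (-1.5)·(-0.1667) + (1.5)·(0.8333) + (0.5)·(2.8333) + (-2.5)·(-1.1667)) / 5 = -2.5/5 = -0.5
  S[B,B] = ((0.8333)·(0.8333) + (-3.1667)·(-3.1667) + (-0.1667)·(-0.1667) + (0.8333)·(0.8333) + (2.8333)·(2.8333) + (-1.1667)·(-1.1667)) / 5 = 20.8333/5 = 4.1667

S is symmetric (S[j,i] = S[i,j]). Assembling:

S = [[3.5, -0.5],
 [-0.5, 4.1667]]


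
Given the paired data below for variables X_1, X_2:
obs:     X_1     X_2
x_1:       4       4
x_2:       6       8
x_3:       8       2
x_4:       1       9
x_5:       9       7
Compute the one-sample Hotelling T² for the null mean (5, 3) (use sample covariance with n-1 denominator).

Step 1 — sample mean vector:
  mean(X_1) = (4 + 6 + 8 + 1 + 9) / 5 = 28/5 = 5.6
  mean(X_2) = (4 + 8 + 2 + 9 + 7) / 5 = 30/5 = 6
  x̄ = (5.6, 6),  deviation x̄ - mu_0 = (5.6, 6) - (5, 3) = (0.6, 3).

Step 2 — sample covariance matrix, S[i,j] = (1/(n-1)) · Σ_k (x_{k,i} - mean_i) · (x_{k,j} - mean_j), divisor n-1 = 4:
  S[X_1,X_1] = ((-1.6)·(-1.6) + (0.4)·(0.4) + (2.4)·(2.4) + (-4.6)·(-4.6) + (3.4)·(3.4)) / 4 = 41.2/4 = 10.3
  S[X_1,X_2] = ((-1.6)·(-2) + (0.4)·(2) + (2.4)·(-4) + (-4.6)·(3) + (3.4)·(1)) / 4 = -16/4 = -4
  S[X_2,X_2] = ((-2)·(-2) + (2)·(2) + (-4)·(-4) + (3)·(3) + (1)·(1)) / 4 = 34/4 = 8.5
  S = [[10.3, -4],
 [-4, 8.5]].

Step 3 — invert S. det(S) = 10.3·8.5 - (-4)² = 71.55.
  S^{-1} = (1/det) · [[d, -b], [-b, a]] = [[0.1188, 0.0559],
 [0.0559, 0.144]].

Step 4 — quadratic form (x̄ - mu_0)^T · S^{-1} · (x̄ - mu_0):
  S^{-1} · (x̄ - mu_0) = (0.239, 0.4654),
  (x̄ - mu_0)^T · [...] = (0.6)·(0.239) + (3)·(0.4654) = 1.5396.

Step 5 — scale by n: T² = 5 · 1.5396 = 7.6981.

T² ≈ 7.6981


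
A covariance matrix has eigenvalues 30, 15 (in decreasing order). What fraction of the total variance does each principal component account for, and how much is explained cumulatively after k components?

Step 1 — total variance = trace(Sigma) = Σ λ_i = 30 + 15 = 45.

Step 2 — fraction explained by component i = λ_i / Σ λ:
  PC1: 30/45 = 0.6667
  PC2: 15/45 = 0.3333

Step 3 — cumulative fraction after k components = (λ_1 + ... + λ_k) / Σ λ:
  k = 1: 30/45 = 0.6667
  k = 2: (30 + 15)/45 = 45/45 = 1

Summary (fraction, with percent):

explained: PC1 0.6667 (66.67%), PC2 0.3333 (33.33%);  cumulative: 0.6667, 1


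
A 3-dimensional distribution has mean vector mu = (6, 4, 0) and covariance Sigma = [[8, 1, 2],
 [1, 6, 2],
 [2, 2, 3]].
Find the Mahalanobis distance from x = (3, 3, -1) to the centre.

Step 1 — centre the observation: (x - mu) = (-3, -1, -1).

Step 2 — invert Sigma (cofactor / det for 3×3, or solve directly):
  Sigma^{-1} = [[0.1505, 0.0108, -0.1075],
 [0.0108, 0.2151, -0.1505],
 [-0.1075, -0.1505, 0.5054]].

Step 3 — form the quadratic (x - mu)^T · Sigma^{-1} · (x - mu):
  Sigma^{-1} · (x - mu) = (-0.3548, -0.0968, -0.0323).
  (x - mu)^T · [Sigma^{-1} · (x - mu)] = (-3)·(-0.3548) + (-1)·(-0.0968) + (-1)·(-0.0323) = 1.1935.

Step 4 — take square root: d = √(1.1935) ≈ 1.0925.

d(x, mu) = √(1.1935) ≈ 1.0925


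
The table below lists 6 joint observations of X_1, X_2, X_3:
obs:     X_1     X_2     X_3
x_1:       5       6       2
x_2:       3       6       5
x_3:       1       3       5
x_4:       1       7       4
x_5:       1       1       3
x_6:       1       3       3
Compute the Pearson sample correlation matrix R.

Step 1 — column means:
  mean(X_1) = (5 + 3 + 1 + 1 + 1 + 1) / 6 = 12/6 = 2
  mean(X_2) = (6 + 6 + 3 + 7 + 1 + 3) / 6 = 26/6 = 4.3333
  mean(X_3) = (2 + 5 + 5 + 4 + 3 + 3) / 6 = 22/6 = 3.6667

Step 2 — sample variances and covariances s[i,j] = (1/(n-1)) · Σ_k (x_{k,i} - mean_i) · (x_{k,j} - mean_j), with n-1 = 5:
  s[X_1,X_1] = ((3)·(3) + (1)·(1) + (-1)·(-1) + (-1)·(-1) + (-1)·(-1) + (-1)·(-1)) / 5 = 14/5 = 2.8
  s[X_1,X_2] = ((3)·(1.6667) + (1)·(1.6667) + (-1)·(-1.3333) + (-1)·(2.6667) + (-1)·(-3.3333) + (-1)·(-1.3333)) / 5 = 10/5 = 2
  s[X_1,X_3] = ((3)·(-1.6667) + (1)·(1.3333) + (-1)·(1.3333) + (-1)·(0.3333) + (-1)·(-0.6667) + (-1)·(-0.6667)) / 5 = -4/5 = -0.8
  s[X_2,X_2] = ((1.6667)·(1.6667) + (1.6667)·(1.6667) + (-1.3333)·(-1.3333) + (2.6667)·(2.6667) + (-3.3333)·(-3.3333) + (-1.3333)·(-1.3333)) / 5 = 27.3333/5 = 5.4667
  s[X_2,X_3] = ((1.6667)·(-1.6667) + (1.6667)·(1.3333) + (-1.3333)·(1.3333) + (2.6667)·(0.3333) + (-3.3333)·(-0.6667) + (-1.3333)·(-0.6667)) / 5 = 1.6667/5 = 0.3333
  s[X_3,X_3] = ((-1.6667)·(-1.6667) + (1.3333)·(1.3333) + (1.3333)·(1.3333) + (0.3333)·(0.3333) + (-0.6667)·(-0.6667) + (-0.6667)·(-0.6667)) / 5 = 7.3333/5 = 1.4667
  Sample standard deviations s_i = √(s[i,i]):
  s(X_1) = √(2.8) = 1.6733
  s(X_2) = √(5.4667) = 2.3381
  s(X_3) = √(1.4667) = 1.2111

Step 3 — r_{ij} = s_{ij} / (s_i · s_j):
  r[X_1,X_1] = 1 (diagonal).
  r[X_1,X_2] = 2 / (1.6733 · 2.3381) = 2 / 3.9124 = 0.5112
  r[X_1,X_3] = -0.8 / (1.6733 · 1.2111) = -0.8 / 2.0265 = -0.3948
  r[X_2,X_2] = 1 (diagonal).
  r[X_2,X_3] = 0.3333 / (2.3381 · 1.2111) = 0.3333 / 2.8316 = 0.1177
  r[X_3,X_3] = 1 (diagonal).

R is symmetric with unit diagonal. Assembling:

R = [[1, 0.5112, -0.3948],
 [0.5112, 1, 0.1177],
 [-0.3948, 0.1177, 1]]


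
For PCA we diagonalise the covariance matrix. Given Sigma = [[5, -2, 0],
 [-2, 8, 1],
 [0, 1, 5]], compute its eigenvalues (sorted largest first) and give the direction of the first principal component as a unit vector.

Step 1 — characteristic polynomial p(λ) = det(λI - Sigma) = λ³ - tr·λ² + c_1·λ - det, where tr = trace, c_1 = sum of the principal 2×2 minors, det = det(Sigma):
  tr = 5 + 8 + 5 = 18,
  c_1 = (5·8 - (-2)²) + (5·5 - (0)²) + (8·5 - (1)²) = 36 + 25 + 39 = 100,
  det = 5·(8·5 - (1)²) - (-2)·((-2)·5 - (1)·(0)) + (0)·((-2)·(1) - 8·(0)) = 5·(39) - (-2)·(-10) + (0)·(-2) = 175.
  So p(λ) = λ³ - 18λ² + 100λ - 175.
Step 2 — look for an integer root (rational root theorem: any rational root is an integer divisor of 175). Testing λ = 5:
  p(5) = 125 - 450 + 500 - 175 = 0  ✓
  Dividing out (λ - 5): p(λ) = (λ - 5)(λ² - 13λ + 35).
Step 3 — remaining eigenvalues from the quadratic λ² - 13λ + 35 = 0:
  Δ = 13² - 4·35 = 169 - 140 = 29,  λ = (13 ± √29)/2 = (13 ± 5.3852)/2 ≈ 9.1926 or 3.8074.
  Sorted: λ_1 = 9.1926,  λ_2 = 5,  λ_3 = 3.8074  (check: sum = 18 = tr ✓).

Step 4 — unit eigenvector for λ_1 ≈ 9.1926: v spans the null space of (Sigma - λ_1 I), whose rows are
  r_1 = (-4.1926, -2, 0),  r_2 = (-2, -1.1926, 1),  r_3 = (0, 1, -4.1926).
  v is orthogonal to every row, so take v ∝ r_1 × r_2 = ((-2)·(1) - (0)·(-1.1926), (0)·(-2) - (-4.1926)·(1), (-4.1926)·(-1.1926) - (-2)·(-2)) ≈ (-2, 4.1926, 1).
  Rescale (multiply by -1 so the first nonzero entry is positive): u = (2, -4.1926, -1).
  ||u|| = √((2)² + (-4.1926)² + (-1)²) = √(22.5777) ≈ 4.7516,  v_1 = u/||u|| ≈ (0.4209, -0.8824, -0.2105) (||v_1|| = 1).

λ_1 = 9.1926,  λ_2 = 5,  λ_3 = 3.8074;  v_1 ≈ (0.4209, -0.8824, -0.2105)


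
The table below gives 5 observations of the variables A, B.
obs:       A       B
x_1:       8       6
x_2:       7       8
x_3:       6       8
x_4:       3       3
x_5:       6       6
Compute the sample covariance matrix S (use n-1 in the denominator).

Step 1 — column means:
  mean(A) = (8 + 7 + 6 + 3 + 6) / 5 = 30/5 = 6
  mean(B) = (6 + 8 + 8 + 3 + 6) / 5 = 31/5 = 6.2

Step 2 — sample covariance S[i,j] = (1/(n-1)) · Σ_k (x_{k,i} - mean_i) · (x_{k,j} - mean_j), with n-1 = 4.
  S[A,A] = ((2)·(2) + (1)·(1) + (0)·(0) + (-3)·(-3) + (0)·(0)) / 4 = 14/4 = 3.5
  S[A,B] = ((2)·(-0.2) + (1)·(1.8) + (0)·(1.8) + (-3)·(-3.2) + (0)·(-0.2)) / 4 = 11/4 = 2.75
  S[B,B] = ((-0.2)·(-0.2) + (1.8)·(1.8) + (1.8)·(1.8) + (-3.2)·(-3.2) + (-0.2)·(-0.2)) / 4 = 16.8/4 = 4.2

S is symmetric (S[j,i] = S[i,j]). Assembling:

S = [[3.5, 2.75],
 [2.75, 4.2]]


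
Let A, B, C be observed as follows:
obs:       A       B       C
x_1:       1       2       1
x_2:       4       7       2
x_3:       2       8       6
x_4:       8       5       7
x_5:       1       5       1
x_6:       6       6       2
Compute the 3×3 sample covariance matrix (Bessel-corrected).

Step 1 — column means:
  mean(A) = (1 + 4 + 2 + 8 + 1 + 6) / 6 = 22/6 = 3.6667
  mean(B) = (2 + 7 + 8 + 5 + 5 + 6) / 6 = 33/6 = 5.5
  mean(C) = (1 + 2 + 6 + 7 + 1 + 2) / 6 = 19/6 = 3.1667

Step 2 — sample covariance S[i,j] = (1/(n-1)) · Σ_k (x_{k,i} - mean_i) · (x_{k,j} - mean_j), with n-1 = 5.
  S[A,A] = ((-2.6667)·(-2.6667) + (0.3333)·(0.3333) + (-1.6667)·(-1.6667) + (4.3333)·(4.3333) + (-2.6667)·(-2.6667) + (2.3333)·(2.3333)) / 5 = 41.3333/5 = 8.2667
  S[A,B] = ((-2.6667)·(-3.5) + (0.3333)·(1.5) + (-1.6667)·(2.5) + (4.3333)·(-0.5) + (-2.6667)·(-0.5) + (2.3333)·(0.5)) / 5 = 6/5 = 1.2
  S[A,C] = ((-2.6667)·(-2.1667) + (0.3333)·(-1.1667) + (-1.6667)·(2.8333) + (4.3333)·(3.8333) + (-2.6667)·(-2.1667) + (2.3333)·(-1.1667)) / 5 = 20.3333/5 = 4.0667
  S[B,B] = ((-3.5)·(-3.5) + (1.5)·(1.5) + (2.5)·(2.5) + (-0.5)·(-0.5) + (-0.5)·(-0.5) + (0.5)·(0.5)) / 5 = 21.5/5 = 4.3
  S[B,C] = ((-3.5)·(-2.1667) + (1.5)·(-1.1667) + (2.5)·(2.8333) + (-0.5)·(3.8333) + (-0.5)·(-2.1667) + (0.5)·(-1.1667)) / 5 = 11.5/5 = 2.3
  S[C,C] = ((-2.1667)·(-2.1667) + (-1.1667)·(-1.1667) + (2.8333)·(2.8333) + (3.8333)·(3.8333) + (-2.1667)·(-2.1667) + (-1.1667)·(-1.1667)) / 5 = 34.8333/5 = 6.9667

S is symmetric (S[j,i] = S[i,j]). Assembling:

S = [[8.2667, 1.2, 4.0667],
 [1.2, 4.3, 2.3],
 [4.0667, 2.3, 6.9667]]


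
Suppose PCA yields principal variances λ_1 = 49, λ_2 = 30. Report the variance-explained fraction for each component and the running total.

Step 1 — total variance = trace(Sigma) = Σ λ_i = 49 + 30 = 79.

Step 2 — fraction explained by component i = λ_i / Σ λ:
  PC1: 49/79 = 0.6203
  PC2: 30/79 = 0.3797

Step 3 — cumulative fraction after k components = (λ_1 + ... + λ_k) / Σ λ:
  k = 1: 49/79 = 0.6203
  k = 2: (49 + 30)/79 = 79/79 = 1

Summary (fraction, with percent):

explained: PC1 0.6203 (62.03%), PC2 0.3797 (37.97%);  cumulative: 0.6203, 1


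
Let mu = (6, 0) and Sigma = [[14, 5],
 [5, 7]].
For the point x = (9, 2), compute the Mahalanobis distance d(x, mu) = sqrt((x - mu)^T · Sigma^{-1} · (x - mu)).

Step 1 — centre the observation: (x - mu) = (3, 2).

Step 2 — invert Sigma. det(Sigma) = 14·7 - (5)² = 73.
  Sigma^{-1} = (1/det) · [[d, -b], [-b, a]] = [[0.0959, -0.0685],
 [-0.0685, 0.1918]].

Step 3 — form the quadratic (x - mu)^T · Sigma^{-1} · (x - mu):
  Sigma^{-1} · (x - mu) = (0.1507, 0.1781).
  (x - mu)^T · [Sigma^{-1} · (x - mu)] = (3)·(0.1507) + (2)·(0.1781) = 0.8082.

Step 4 — take square root: d = √(0.8082) ≈ 0.899.

d(x, mu) = √(0.8082) ≈ 0.899


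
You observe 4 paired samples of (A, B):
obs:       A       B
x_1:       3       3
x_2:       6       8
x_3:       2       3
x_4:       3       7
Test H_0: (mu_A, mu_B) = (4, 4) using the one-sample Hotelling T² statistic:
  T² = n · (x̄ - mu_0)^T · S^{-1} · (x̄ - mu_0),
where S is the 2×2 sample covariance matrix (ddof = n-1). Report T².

Step 1 — sample mean vector:
  mean(A) = (3 + 6 + 2 + 3) / 4 = 14/4 = 3.5
  mean(B) = (3 + 8 + 3 + 7) / 4 = 21/4 = 5.25
  x̄ = (3.5, 5.25),  deviation x̄ - mu_0 = (3.5, 5.25) - (4, 4) = (-0.5, 1.25).

Step 2 — sample covariance matrix, S[i,j] = (1/(n-1)) · Σ_k (x_{k,i} - mean_i) · (x_{k,j} - mean_j), divisor n-1 = 3:
  S[A,A] = ((-0.5)·(-0.5) + (2.5)·(2.5) + (-1.5)·(-1.5) + (-0.5)·(-0.5)) / 3 = 9/3 = 3
  S[A,B] = ((-0.5)·(-2.25) + (2.5)·(2.75) + (-1.5)·(-2.25) + (-0.5)·(1.75)) / 3 = 10.5/3 = 3.5
  S[B,B] = ((-2.25)·(-2.25) + (2.75)·(2.75) + (-2.25)·(-2.25) + (1.75)·(1.75)) / 3 = 20.75/3 = 6.9167
  S = [[3, 3.5],
 [3.5, 6.9167]].

Step 3 — invert S. det(S) = 3·6.9167 - (3.5)² = 8.5.
  S^{-1} = (1/det) · [[d, -b], [-b, a]] = [[0.8137, -0.4118],
 [-0.4118, 0.3529]].

Step 4 — quadratic form (x̄ - mu_0)^T · S^{-1} · (x̄ - mu_0):
  S^{-1} · (x̄ - mu_0) = (-0.9216, 0.6471),
  (x̄ - mu_0)^T · [...] = (-0.5)·(-0.9216) + (1.25)·(0.6471) = 1.2696.

Step 5 — scale by n: T² = 4 · 1.2696 = 5.0784.

T² ≈ 5.0784


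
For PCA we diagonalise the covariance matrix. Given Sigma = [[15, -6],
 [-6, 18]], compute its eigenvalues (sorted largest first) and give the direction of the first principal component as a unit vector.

Step 1 — characteristic polynomial of 2×2 Sigma:
  det(Sigma - λI) = λ² - trace · λ + det = 0.
  trace = 15 + 18 = 33, det = 15·18 - (-6)² = 234.
Step 2 — discriminant:
  Δ = trace² - 4·det = 1089 - 936 = 153.
Step 3 — eigenvalues:
  λ = (trace ± √Δ)/2 = (33 ± 12.3693)/2,
  λ_1 = 22.6847,  λ_2 = 10.3153.

Step 4 — unit eigenvector for λ_1: solve (Sigma - λ_1 I)v = 0. First row:
  (15 - 22.6847)·v_x + (-6)·v_y = 0, i.e. (-7.6847)·v_x + (-6)·v_y = 0,
  so v ∝ (b, λ_1 - a) = (-6, 7.6847); multiply by -1 so the first entry is positive: u = (6, -7.6847).
  ||u|| = √((6)² + (-7.6847)²) = √(95.054) ≈ 9.7496,
  v_1 = u/||u|| ≈ (0.6154, -0.7882) (||v_1|| = 1).

λ_1 = 22.6847,  λ_2 = 10.3153;  v_1 ≈ (0.6154, -0.7882)


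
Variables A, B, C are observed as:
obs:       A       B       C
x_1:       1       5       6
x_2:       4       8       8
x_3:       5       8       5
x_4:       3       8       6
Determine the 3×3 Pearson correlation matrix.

Step 1 — column means:
  mean(A) = (1 + 4 + 5 + 3) / 4 = 13/4 = 3.25
  mean(B) = (5 + 8 + 8 + 8) / 4 = 29/4 = 7.25
  mean(C) = (6 + 8 + 5 + 6) / 4 = 25/4 = 6.25

Step 2 — sample variances and covariances s[i,j] = (1/(n-1)) · Σ_k (x_{k,i} - mean_i) · (x_{k,j} - mean_j), with n-1 = 3:
  s[A,A] = ((-2.25)·(-2.25) + (0.75)·(0.75) + (1.75)·(1.75) + (-0.25)·(-0.25)) / 3 = 8.75/3 = 2.9167
  s[A,B] = ((-2.25)·(-2.25) + (0.75)·(0.75) + (1.75)·(0.75) + (-0.25)·(0.75)) / 3 = 6.75/3 = 2.25
  s[A,C] = ((-2.25)·(-0.25) + (0.75)·(1.75) + (1.75)·(-1.25) + (-0.25)·(-0.25)) / 3 = -0.25/3 = -0.0833
  s[B,B] = ((-2.25)·(-2.25) + (0.75)·(0.75) + (0.75)·(0.75) + (0.75)·(0.75)) / 3 = 6.75/3 = 2.25
  s[B,C] = ((-2.25)·(-0.25) + (0.75)·(1.75) + (0.75)·(-1.25) + (0.75)·(-0.25)) / 3 = 0.75/3 = 0.25
  s[C,C] = ((-0.25)·(-0.25) + (1.75)·(1.75) + (-1.25)·(-1.25) + (-0.25)·(-0.25)) / 3 = 4.75/3 = 1.5833
  Sample standard deviations s_i = √(s[i,i]):
  s(A) = √(2.9167) = 1.7078
  s(B) = √(2.25) = 1.5
  s(C) = √(1.5833) = 1.2583

Step 3 — r_{ij} = s_{ij} / (s_i · s_j):
  r[A,A] = 1 (diagonal).
  r[A,B] = 2.25 / (1.7078 · 1.5) = 2.25 / 2.5617 = 0.8783
  r[A,C] = -0.0833 / (1.7078 · 1.2583) = -0.0833 / 2.149 = -0.0388
  r[B,B] = 1 (diagonal).
  r[B,C] = 0.25 / (1.5 · 1.2583) = 0.25 / 1.8875 = 0.1325
  r[C,C] = 1 (diagonal).

R is symmetric with unit diagonal. Assembling:

R = [[1, 0.8783, -0.0388],
 [0.8783, 1, 0.1325],
 [-0.0388, 0.1325, 1]]


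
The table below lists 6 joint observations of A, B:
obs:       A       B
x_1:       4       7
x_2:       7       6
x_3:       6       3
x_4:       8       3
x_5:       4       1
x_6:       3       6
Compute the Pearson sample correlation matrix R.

Step 1 — column means:
  mean(A) = (4 + 7 + 6 + 8 + 4 + 3) / 6 = 32/6 = 5.3333
  mean(B) = (7 + 6 + 3 + 3 + 1 + 6) / 6 = 26/6 = 4.3333

Step 2 — sample variances and covariances s[i,j] = (1/(n-1)) · Σ_k (x_{k,i} - mean_i) · (x_{k,j} - mean_j), with n-1 = 5:
  s[A,A] = ((-1.3333)·(-1.3333) + (1.6667)·(1.6667) + (0.6667)·(0.6667) + (2.6667)·(2.6667) + (-1.3333)·(-1.3333) + (-2.3333)·(-2.3333)) / 5 = 19.3333/5 = 3.8667
  s[A,B] = ((-1.3333)·(2.6667) + (1.6667)·(1.6667) + (0.6667)·(-1.3333) + (2.6667)·(-1.3333) + (-1.3333)·(-3.3333) + (-2.3333)·(1.6667)) / 5 = -4.6667/5 = -0.9333
  s[B,B] = ((2.6667)·(2.6667) + (1.6667)·(1.6667) + (-1.3333)·(-1.3333) + (-1.3333)·(-1.3333) + (-3.3333)·(-3.3333) + (1.6667)·(1.6667)) / 5 = 27.3333/5 = 5.4667
  Sample standard deviations s_i = √(s[i,i]):
  s(A) = √(3.8667) = 1.9664
  s(B) = √(5.4667) = 2.3381

Step 3 — r_{ij} = s_{ij} / (s_i · s_j):
  r[A,A] = 1 (diagonal).
  r[A,B] = -0.9333 / (1.9664 · 2.3381) = -0.9333 / 4.5976 = -0.203
  r[B,B] = 1 (diagonal).

R is symmetric with unit diagonal. Assembling:

R = [[1, -0.203],
 [-0.203, 1]]


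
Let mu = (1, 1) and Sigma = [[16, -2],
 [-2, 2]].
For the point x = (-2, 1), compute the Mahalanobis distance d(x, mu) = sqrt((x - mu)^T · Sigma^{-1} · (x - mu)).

Step 1 — centre the observation: (x - mu) = (-3, 0).

Step 2 — invert Sigma. det(Sigma) = 16·2 - (-2)² = 28.
  Sigma^{-1} = (1/det) · [[d, -b], [-b, a]] = [[0.0714, 0.0714],
 [0.0714, 0.5714]].

Step 3 — form the quadratic (x - mu)^T · Sigma^{-1} · (x - mu):
  Sigma^{-1} · (x - mu) = (-0.2143, -0.2143).
  (x - mu)^T · [Sigma^{-1} · (x - mu)] = (-3)·(-0.2143) + (0)·(-0.2143) = 0.6429.

Step 4 — take square root: d = √(0.6429) ≈ 0.8018.

d(x, mu) = √(0.6429) ≈ 0.8018


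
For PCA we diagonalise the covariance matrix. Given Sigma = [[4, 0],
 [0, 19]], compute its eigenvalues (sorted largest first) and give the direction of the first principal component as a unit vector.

Step 1 — characteristic polynomial of 2×2 Sigma:
  det(Sigma - λI) = λ² - trace · λ + det = 0.
  trace = 4 + 19 = 23, det = 4·19 - (0)² = 76.
Step 2 — discriminant:
  Δ = trace² - 4·det = 529 - 304 = 225.
Step 3 — eigenvalues:
  λ = (trace ± √Δ)/2 = (23 ± 15)/2,
  λ_1 = 19,  λ_2 = 4.

Step 4 — unit eigenvector for λ_1: Sigma is diagonal, so its eigenvectors are the coordinate axes. λ_1 = 19 is the diagonal entry on the second coordinate axis, hence
  v_1 = (0, 1) (||v_1|| = 1).

λ_1 = 19,  λ_2 = 4;  v_1 ≈ (0, 1)


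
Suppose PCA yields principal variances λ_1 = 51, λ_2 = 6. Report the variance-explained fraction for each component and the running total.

Step 1 — total variance = trace(Sigma) = Σ λ_i = 51 + 6 = 57.

Step 2 — fraction explained by component i = λ_i / Σ λ:
  PC1: 51/57 = 0.8947
  PC2: 6/57 = 0.1053

Step 3 — cumulative fraction after k components = (λ_1 + ... + λ_k) / Σ λ:
  k = 1: 51/57 = 0.8947
  k = 2: (51 + 6)/57 = 57/57 = 1

Summary (fraction, with percent):

explained: PC1 0.8947 (89.47%), PC2 0.1053 (10.53%);  cumulative: 0.8947, 1


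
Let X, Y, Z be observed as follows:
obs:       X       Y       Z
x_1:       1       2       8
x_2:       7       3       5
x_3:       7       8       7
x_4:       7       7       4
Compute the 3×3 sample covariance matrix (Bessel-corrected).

Step 1 — column means:
  mean(X) = (1 + 7 + 7 + 7) / 4 = 22/4 = 5.5
  mean(Y) = (2 + 3 + 8 + 7) / 4 = 20/4 = 5
  mean(Z) = (8 + 5 + 7 + 4) / 4 = 24/4 = 6

Step 2 — sample covariance S[i,j] = (1/(n-1)) · Σ_k (x_{k,i} - mean_i) · (x_{k,j} - mean_j), with n-1 = 3.
  S[X,X] = ((-4.5)·(-4.5) + (1.5)·(1.5) + (1.5)·(1.5) + (1.5)·(1.5)) / 3 = 27/3 = 9
  S[X,Y] = ((-4.5)·(-3) + (1.5)·(-2) + (1.5)·(3) + (1.5)·(2)) / 3 = 18/3 = 6
  S[X,Z] = ((-4.5)·(2) + (1.5)·(-1) + (1.5)·(1) + (1.5)·(-2)) / 3 = -12/3 = -4
  S[Y,Y] = ((-3)·(-3) + (-2)·(-2) + (3)·(3) + (2)·(2)) / 3 = 26/3 = 8.6667
  S[Y,Z] = ((-3)·(2) + (-2)·(-1) + (3)·(1) + (2)·(-2)) / 3 = -5/3 = -1.6667
  S[Z,Z] = ((2)·(2) + (-1)·(-1) + (1)·(1) + (-2)·(-2)) / 3 = 10/3 = 3.3333

S is symmetric (S[j,i] = S[i,j]). Assembling:

S = [[9, 6, -4],
 [6, 8.6667, -1.6667],
 [-4, -1.6667, 3.3333]]


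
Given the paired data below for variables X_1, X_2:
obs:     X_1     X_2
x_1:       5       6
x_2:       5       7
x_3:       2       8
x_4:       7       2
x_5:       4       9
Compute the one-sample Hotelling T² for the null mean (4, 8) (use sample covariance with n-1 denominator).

Step 1 — sample mean vector:
  mean(X_1) = (5 + 5 + 2 + 7 + 4) / 5 = 23/5 = 4.6
  mean(X_2) = (6 + 7 + 8 + 2 + 9) / 5 = 32/5 = 6.4
  x̄ = (4.6, 6.4),  deviation x̄ - mu_0 = (4.6, 6.4) - (4, 8) = (0.6, -1.6).

Step 2 — sample covariance matrix, S[i,j] = (1/(n-1)) · Σ_k (x_{k,i} - mean_i) · (x_{k,j} - mean_j), divisor n-1 = 4:
  S[X_1,X_1] = ((0.4)·(0.4) + (0.4)·(0.4) + (-2.6)·(-2.6) + (2.4)·(2.4) + (-0.6)·(-0.6)) / 4 = 13.2/4 = 3.3
  S[X_1,X_2] = ((0.4)·(-0.4) + (0.4)·(0.6) + (-2.6)·(1.6) + (2.4)·(-4.4) + (-0.6)·(2.6)) / 4 = -16.2/4 = -4.05
  S[X_2,X_2] = ((-0.4)·(-0.4) + (0.6)·(0.6) + (1.6)·(1.6) + (-4.4)·(-4.4) + (2.6)·(2.6)) / 4 = 29.2/4 = 7.3
  S = [[3.3, -4.05],
 [-4.05, 7.3]].

Step 3 — invert S. det(S) = 3.3·7.3 - (-4.05)² = 7.6875.
  S^{-1} = (1/det) · [[d, -b], [-b, a]] = [[0.9496, 0.5268],
 [0.5268, 0.4293]].

Step 4 — quadratic form (x̄ - mu_0)^T · S^{-1} · (x̄ - mu_0):
  S^{-1} · (x̄ - mu_0) = (-0.2732, -0.3707),
  (x̄ - mu_0)^T · [...] = (0.6)·(-0.2732) + (-1.6)·(-0.3707) = 0.4293.

Step 5 — scale by n: T² = 5 · 0.4293 = 2.1463.

T² ≈ 2.1463


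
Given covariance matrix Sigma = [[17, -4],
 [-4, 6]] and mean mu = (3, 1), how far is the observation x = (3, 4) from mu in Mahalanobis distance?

Step 1 — centre the observation: (x - mu) = (0, 3).

Step 2 — invert Sigma. det(Sigma) = 17·6 - (-4)² = 86.
  Sigma^{-1} = (1/det) · [[d, -b], [-b, a]] = [[0.0698, 0.0465],
 [0.0465, 0.1977]].

Step 3 — form the quadratic (x - mu)^T · Sigma^{-1} · (x - mu):
  Sigma^{-1} · (x - mu) = (0.1395, 0.593).
  (x - mu)^T · [Sigma^{-1} · (x - mu)] = (0)·(0.1395) + (3)·(0.593) = 1.7791.

Step 4 — take square root: d = √(1.7791) ≈ 1.3338.

d(x, mu) = √(1.7791) ≈ 1.3338


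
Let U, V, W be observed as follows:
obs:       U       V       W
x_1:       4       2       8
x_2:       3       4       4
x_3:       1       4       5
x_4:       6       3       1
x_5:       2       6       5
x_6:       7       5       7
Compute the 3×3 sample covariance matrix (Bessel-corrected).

Step 1 — column means:
  mean(U) = (4 + 3 + 1 + 6 + 2 + 7) / 6 = 23/6 = 3.8333
  mean(V) = (2 + 4 + 4 + 3 + 6 + 5) / 6 = 24/6 = 4
  mean(W) = (8 + 4 + 5 + 1 + 5 + 7) / 6 = 30/6 = 5

Step 2 — sample covariance S[i,j] = (1/(n-1)) · Σ_k (x_{k,i} - mean_i) · (x_{k,j} - mean_j), with n-1 = 5.
  S[U,U] = ((0.1667)·(0.1667) + (-0.8333)·(-0.8333) + (-2.8333)·(-2.8333) + (2.1667)·(2.1667) + (-1.8333)·(-1.8333) + (3.1667)·(3.1667)) / 5 = 26.8333/5 = 5.3667
  S[U,V] = ((0.1667)·(-2) + (-0.8333)·(0) + (-2.8333)·(0) + (2.1667)·(-1) + (-1.8333)·(2) + (3.1667)·(1)) / 5 = -3/5 = -0.6
  S[U,W] = ((0.1667)·(3) + (-0.8333)·(-1) + (-2.8333)·(0) + (2.1667)·(-4) + (-1.8333)·(0) + (3.1667)·(2)) / 5 = -1/5 = -0.2
  S[V,V] = ((-2)·(-2) + (0)·(0) + (0)·(0) + (-1)·(-1) + (2)·(2) + (1)·(1)) / 5 = 10/5 = 2
  S[V,W] = ((-2)·(3) + (0)·(-1) + (0)·(0) + (-1)·(-4) + (2)·(0) + (1)·(2)) / 5 = 0/5 = 0
  S[W,W] = ((3)·(3) + (-1)·(-1) + (0)·(0) + (-4)·(-4) + (0)·(0) + (2)·(2)) / 5 = 30/5 = 6

S is symmetric (S[j,i] = S[i,j]). Assembling:

S = [[5.3667, -0.6, -0.2],
 [-0.6, 2, 0],
 [-0.2, 0, 6]]


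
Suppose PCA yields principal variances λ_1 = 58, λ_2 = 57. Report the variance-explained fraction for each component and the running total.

Step 1 — total variance = trace(Sigma) = Σ λ_i = 58 + 57 = 115.

Step 2 — fraction explained by component i = λ_i / Σ λ:
  PC1: 58/115 = 0.5043
  PC2: 57/115 = 0.4957

Step 3 — cumulative fraction after k components = (λ_1 + ... + λ_k) / Σ λ:
  k = 1: 58/115 = 0.5043
  k = 2: (58 + 57)/115 = 115/115 = 1

Summary (fraction, with percent):

explained: PC1 0.5043 (50.43%), PC2 0.4957 (49.57%);  cumulative: 0.5043, 1


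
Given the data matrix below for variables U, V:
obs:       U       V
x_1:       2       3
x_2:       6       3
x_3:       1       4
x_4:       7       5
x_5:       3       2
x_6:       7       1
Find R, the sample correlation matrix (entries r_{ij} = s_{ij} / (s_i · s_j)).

Step 1 — column means:
  mean(U) = (2 + 6 + 1 + 7 + 3 + 7) / 6 = 26/6 = 4.3333
  mean(V) = (3 + 3 + 4 + 5 + 2 + 1) / 6 = 18/6 = 3

Step 2 — sample variances and covariances s[i,j] = (1/(n-1)) · Σ_k (x_{k,i} - mean_i) · (x_{k,j} - mean_j), with n-1 = 5:
  s[U,U] = ((-2.3333)·(-2.3333) + (1.6667)·(1.6667) + (-3.3333)·(-3.3333) + (2.6667)·(2.6667) + (-1.3333)·(-1.3333) + (2.6667)·(2.6667)) / 5 = 35.3333/5 = 7.0667
  s[U,V] = ((-2.3333)·(0) + (1.6667)·(0) + (-3.3333)·(1) + (2.6667)·(2) + (-1.3333)·(-1) + (2.6667)·(-2)) / 5 = -2/5 = -0.4
  s[V,V] = ((0)·(0) + (0)·(0) + (1)·(1) + (2)·(2) + (-1)·(-1) + (-2)·(-2)) / 5 = 10/5 = 2
  Sample standard deviations s_i = √(s[i,i]):
  s(U) = √(7.0667) = 2.6583
  s(V) = √(2) = 1.4142

Step 3 — r_{ij} = s_{ij} / (s_i · s_j):
  r[U,U] = 1 (diagonal).
  r[U,V] = -0.4 / (2.6583 · 1.4142) = -0.4 / 3.7594 = -0.1064
  r[V,V] = 1 (diagonal).

R is symmetric with unit diagonal. Assembling:

R = [[1, -0.1064],
 [-0.1064, 1]]


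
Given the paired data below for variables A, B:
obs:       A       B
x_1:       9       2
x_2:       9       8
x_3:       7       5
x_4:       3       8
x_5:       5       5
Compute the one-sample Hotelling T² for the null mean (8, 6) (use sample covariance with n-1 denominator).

Step 1 — sample mean vector:
  mean(A) = (9 + 9 + 7 + 3 + 5) / 5 = 33/5 = 6.6
  mean(B) = (2 + 8 + 5 + 8 + 5) / 5 = 28/5 = 5.6
  x̄ = (6.6, 5.6),  deviation x̄ - mu_0 = (6.6, 5.6) - (8, 6) = (-1.4, -0.4).

Step 2 — sample covariance matrix, S[i,j] = (1/(n-1)) · Σ_k (x_{k,i} - mean_i) · (x_{k,j} - mean_j), divisor n-1 = 4:
  S[A,A] = ((2.4)·(2.4) + (2.4)·(2.4) + (0.4)·(0.4) + (-3.6)·(-3.6) + (-1.6)·(-1.6)) / 4 = 27.2/4 = 6.8
  S[A,B] = ((2.4)·(-3.6) + (2.4)·(2.4) + (0.4)·(-0.6) + (-3.6)·(2.4) + (-1.6)·(-0.6)) / 4 = -10.8/4 = -2.7
  S[B,B] = ((-3.6)·(-3.6) + (2.4)·(2.4) + (-0.6)·(-0.6) + (2.4)·(2.4) + (-0.6)·(-0.6)) / 4 = 25.2/4 = 6.3
  S = [[6.8, -2.7],
 [-2.7, 6.3]].

Step 3 — invert S. det(S) = 6.8·6.3 - (-2.7)² = 35.55.
  S^{-1} = (1/det) · [[d, -b], [-b, a]] = [[0.1772, 0.0759],
 [0.0759, 0.1913]].

Step 4 — quadratic form (x̄ - mu_0)^T · S^{-1} · (x̄ - mu_0):
  S^{-1} · (x̄ - mu_0) = (-0.2785, -0.1828),
  (x̄ - mu_0)^T · [...] = (-1.4)·(-0.2785) + (-0.4)·(-0.1828) = 0.463.

Step 5 — scale by n: T² = 5 · 0.463 = 2.315.

T² ≈ 2.315
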